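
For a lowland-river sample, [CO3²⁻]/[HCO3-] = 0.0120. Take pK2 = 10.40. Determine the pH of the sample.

pH = 8.48

From K2 = [H⁺][CO3²⁻]/[HCO3-]:  pH = pK2 + log₁₀([CO3²⁻]/[HCO3-])
log₁₀(0.0120) = -1.921
pH = 10.40 + (-1.921) = 8.48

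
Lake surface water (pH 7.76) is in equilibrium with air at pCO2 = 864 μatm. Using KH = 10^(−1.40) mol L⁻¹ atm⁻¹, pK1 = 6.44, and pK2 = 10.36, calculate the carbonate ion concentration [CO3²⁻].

[CO2*] = KH · pCO2 = 10^(−1.40) × 864×10^-6 = 3.440×10^-5 mol/L
α₀ = 1/(1 + K1/[H⁺] + K1K2/[H⁺]²) = 1/(1 + 10^+1.32 + 10^-1.28) = 0.04557
DIC = [CO2*]/α₀ = 3.440×10^-5 / 0.04557 = 0.7548 mmol/L
[CO3²⁻] = α₂·DIC; α₂ = 0.002391, so [CO3²⁻] = 0.002391 × 0.7548 = 0.00181 mmol/L = 1.81 μmol/L

[CO3²⁻] = 1.81 μmol/L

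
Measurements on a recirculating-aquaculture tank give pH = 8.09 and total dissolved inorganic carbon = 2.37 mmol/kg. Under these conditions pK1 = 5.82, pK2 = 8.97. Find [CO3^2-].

[CO3²⁻] = 0.275 mmol/kg

α₂ = 1 / (1 + [H⁺]/K2 + [H⁺]²/(K1K2)) = 1 / (1 + 10^+0.88 + 10^-1.39)
   = 1 / (1 + 7.5858 + 0.040738) = 1/8.6265 = 0.1159
[CO3²⁻] = α₂ × DIC = 0.1159 × 2.37 = 0.275 mmol/kg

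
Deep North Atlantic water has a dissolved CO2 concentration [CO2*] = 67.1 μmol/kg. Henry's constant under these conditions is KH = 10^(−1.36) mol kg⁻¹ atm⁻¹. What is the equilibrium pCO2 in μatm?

pCO2 = 1540 μatm

KH = 10^(−1.36) = 4.365×10^-2 mol kg⁻¹ atm⁻¹
pCO2 = [CO2*]/KH = 67.1×10^-6 / 4.365×10^-2 = 1.54×10^-3 atm = 1540 μatm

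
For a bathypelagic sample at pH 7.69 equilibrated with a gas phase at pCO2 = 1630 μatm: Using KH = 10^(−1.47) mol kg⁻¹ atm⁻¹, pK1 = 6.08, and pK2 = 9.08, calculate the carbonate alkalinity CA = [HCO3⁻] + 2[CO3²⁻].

CA = 2.43 mmol/kg

[CO2*] = KH · pCO2 = 10^(−1.47) × 1630×10^-6 = 5.523×10^-5 mol/kg
α₀ = 1/(1 + K1/[H⁺] + K1K2/[H⁺]²) = 1/(1 + 10^+1.61 + 10^+0.22) = 0.02304
DIC = [CO2*]/α₀ = 5.523×10^-5 / 0.02304 = 2.397 mmol/kg
CA = (α₁ + 2α₂)·DIC = (0.9387 + 2×0.03824) × 2.397 = 2.43 mmol/kg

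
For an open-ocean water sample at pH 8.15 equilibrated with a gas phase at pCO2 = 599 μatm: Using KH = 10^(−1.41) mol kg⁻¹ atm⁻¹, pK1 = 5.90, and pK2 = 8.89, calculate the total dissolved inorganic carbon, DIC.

DIC = 4.92 mmol/kg

[CO2*] = KH · pCO2 = 10^(−1.41) × 599×10^-6 = 2.330×10^-5 mol/kg
α₀ = 1/(1 + K1/[H⁺] + K1K2/[H⁺]²) = 1/(1 + 10^+2.25 + 10^+1.51) = 0.004735
DIC = [CO2*]/α₀ = 2.330×10^-5 / 0.004735 = 4.92 mmol/kg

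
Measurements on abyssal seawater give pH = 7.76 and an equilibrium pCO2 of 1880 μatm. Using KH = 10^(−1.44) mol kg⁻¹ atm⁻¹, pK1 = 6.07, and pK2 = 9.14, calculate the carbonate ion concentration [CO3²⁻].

[CO2*] = KH · pCO2 = 10^(−1.44) × 1880×10^-6 = 6.826×10^-5 mol/kg
α₀ = 1/(1 + K1/[H⁺] + K1K2/[H⁺]²) = 1/(1 + 10^+1.69 + 10^+0.31) = 0.01922
DIC = [CO2*]/α₀ = 6.826×10^-5 / 0.01922 = 3.551 mmol/kg
[CO3²⁻] = α₂·DIC; α₂ = 0.03925, so [CO3²⁻] = 0.03925 × 3.551 = 0.139 mmol/kg

[CO3²⁻] = 0.139 mmol/kg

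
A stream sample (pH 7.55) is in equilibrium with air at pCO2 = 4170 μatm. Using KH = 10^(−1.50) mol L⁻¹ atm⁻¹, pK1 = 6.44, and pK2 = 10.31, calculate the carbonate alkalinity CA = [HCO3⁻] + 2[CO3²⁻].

[CO2*] = KH · pCO2 = 10^(−1.50) × 4170×10^-6 = 1.319×10^-4 mol/L
α₀ = 1/(1 + K1/[H⁺] + K1K2/[H⁺]²) = 1/(1 + 10^+1.11 + 10^-1.65) = 0.07192
DIC = [CO2*]/α₀ = 1.319×10^-4 / 0.07192 = 1.834 mmol/L
CA = (α₁ + 2α₂)·DIC = (0.9265 + 2×0.001610) × 1.834 = 1.70 mmol/L

CA = 1.70 mmol/L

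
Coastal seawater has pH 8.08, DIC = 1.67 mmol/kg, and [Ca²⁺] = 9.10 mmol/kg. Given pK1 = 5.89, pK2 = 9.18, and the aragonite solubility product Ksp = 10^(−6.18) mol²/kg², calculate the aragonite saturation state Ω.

Ω = 1.68

α₂ = 1 / (1 + [H⁺]/K2 + [H⁺]²/(K1K2)) = 1 / (1 + 10^+1.10 + 10^-1.09)
   = 1 / (1 + 12.589 + 0.081283) = 1/13.671 = 0.07315
[CO3²⁻] = α₂ × DIC = 0.07315 × 1.67 = 0.1222 mmol/kg
Ksp = 10^(−6.18) = 6.607×10^-7
Ω = [Ca²⁺][CO3²⁻]/Ksp = (9.10×10^-3)(1.222×10^-4) / 6.607×10^-7 = 1.68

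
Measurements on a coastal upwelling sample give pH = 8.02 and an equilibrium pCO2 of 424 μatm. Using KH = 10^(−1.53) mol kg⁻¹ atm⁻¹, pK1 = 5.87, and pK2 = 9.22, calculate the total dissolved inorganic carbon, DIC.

DIC = 1.89 mmol/kg

[CO2*] = KH · pCO2 = 10^(−1.53) × 424×10^-6 = 1.251×10^-5 mol/kg
α₀ = 1/(1 + K1/[H⁺] + K1K2/[H⁺]²) = 1/(1 + 10^+2.15 + 10^+0.95) = 0.006615
DIC = [CO2*]/α₀ = 1.251×10^-5 / 0.006615 = 1.89 mmol/kg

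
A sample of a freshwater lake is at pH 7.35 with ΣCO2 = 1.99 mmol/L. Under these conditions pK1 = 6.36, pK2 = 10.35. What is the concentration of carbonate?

[CO3²⁻] = 1.80 μmol/L

α₂ = 1 / (1 + [H⁺]/K2 + [H⁺]²/(K1K2)) = 1 / (1 + 10^+3.00 + 10^+2.01)
   = 1 / (1 + 1000.0 + 102.33) = 1/1103.3 = 0.0009063
[CO3²⁻] = α₂ × DIC = 0.0009063 × 1.99 = 0.00180 mmol/L = 1.80 μmol/L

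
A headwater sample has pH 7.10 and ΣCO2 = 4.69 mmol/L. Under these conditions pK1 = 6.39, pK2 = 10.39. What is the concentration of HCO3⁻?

[HCO3⁻] = 3.92 mmol/L

α₁ = 1 / (1 + [H⁺]/K1 + K2/[H⁺]) = 1 / (1 + 10^-0.71 + 10^-3.29)
   = 1 / (1 + 0.19498 + 0.00051286) = 1/1.1955 = 0.8365
[HCO3⁻] = α₁ × DIC = 0.8365 × 4.69 = 3.92 mmol/L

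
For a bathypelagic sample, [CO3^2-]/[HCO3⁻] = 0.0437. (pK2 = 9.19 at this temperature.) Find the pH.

From K2 = [H⁺][CO3^2-]/[HCO3⁻]:  pH = pK2 + log₁₀([CO3^2-]/[HCO3⁻])
log₁₀(0.0437) = -1.360
pH = 9.19 + (-1.360) = 7.83

pH = 7.83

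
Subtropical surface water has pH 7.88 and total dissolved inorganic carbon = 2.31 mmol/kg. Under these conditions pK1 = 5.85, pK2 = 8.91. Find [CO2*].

α₀ = 1 / (1 + K1/[H⁺] + K1K2/[H⁺]²) = 1 / (1 + 10^+2.03 + 10^+1.00)
   = 1 / (1 + 107.15 + 10.000) = 1/118.15 = 0.008464
[CO2*] = α₀ × DIC = 0.008464 × 2.31 = 0.0196 mmol/kg = 19.6 μmol/kg

[CO2*] = 19.6 μmol/kg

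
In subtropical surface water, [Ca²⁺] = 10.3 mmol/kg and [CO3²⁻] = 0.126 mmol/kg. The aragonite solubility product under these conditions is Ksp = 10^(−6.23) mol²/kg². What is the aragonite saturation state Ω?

Ω = 2.20

Ksp = 10^(−6.23) = 5.888×10^-7
Ω = [Ca²⁺][CO3²⁻]/Ksp = (10.3×10^-3)(0.126×10^-3) / 5.888×10^-7 = 2.20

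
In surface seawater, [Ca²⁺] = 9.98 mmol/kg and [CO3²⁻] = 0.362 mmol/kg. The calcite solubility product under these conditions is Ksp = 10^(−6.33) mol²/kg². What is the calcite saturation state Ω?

Ksp = 10^(−6.33) = 4.677×10^-7
Ω = [Ca²⁺][CO3²⁻]/Ksp = (9.98×10^-3)(0.362×10^-3) / 4.677×10^-7 = 7.72

Ω = 7.72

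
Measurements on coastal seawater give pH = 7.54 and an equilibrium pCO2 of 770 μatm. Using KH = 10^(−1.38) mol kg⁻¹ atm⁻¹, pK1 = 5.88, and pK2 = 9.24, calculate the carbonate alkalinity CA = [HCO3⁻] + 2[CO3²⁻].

[CO2*] = KH · pCO2 = 10^(−1.38) × 770×10^-6 = 3.210×10^-5 mol/kg
α₀ = 1/(1 + K1/[H⁺] + K1K2/[H⁺]²) = 1/(1 + 10^+1.66 + 10^-0.04) = 0.02100
DIC = [CO2*]/α₀ = 3.210×10^-5 / 0.02100 = 1.529 mmol/kg
CA = (α₁ + 2α₂)·DIC = (0.9598 + 2×0.01915) × 1.529 = 1.53 mmol/kg

CA = 1.53 mmol/kg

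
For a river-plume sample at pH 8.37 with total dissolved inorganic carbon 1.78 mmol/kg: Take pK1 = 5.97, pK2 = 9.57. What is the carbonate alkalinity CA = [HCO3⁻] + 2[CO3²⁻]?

CA = [HCO3⁻] + 2[CO3²⁻] = (α₁ + 2α₂)·DIC
At pH 8.37: [H⁺]/K1 = 10^-2.40 = 0.0039811, K2/[H⁺] = 10^-1.20 = 0.063096
α₁ = 1/(1 + 0.0039811 + 0.063096) = 1/1.0671 = 0.9371; α₂ = α₁·K2/[H⁺] = 0.05913
α₁ + 2α₂ = 1.0554
CA = 1.0554 × 1.78 = 1.88 mmol/kg

CA = 1.88 mmol/kg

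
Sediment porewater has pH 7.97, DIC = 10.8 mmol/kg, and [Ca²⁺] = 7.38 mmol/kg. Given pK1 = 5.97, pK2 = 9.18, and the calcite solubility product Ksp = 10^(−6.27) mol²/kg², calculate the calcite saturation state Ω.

Ω = 8.54

α₂ = 1 / (1 + [H⁺]/K2 + [H⁺]²/(K1K2)) = 1 / (1 + 10^+1.21 + 10^-0.79)
   = 1 / (1 + 16.218 + 0.16218) = 1/17.380 = 0.05754
[CO3²⁻] = α₂ × DIC = 0.05754 × 10.8 = 0.6214 mmol/kg
Ksp = 10^(−6.27) = 5.370×10^-7
Ω = [Ca²⁺][CO3²⁻]/Ksp = (7.38×10^-3)(6.214×10^-4) / 5.370×10^-7 = 8.54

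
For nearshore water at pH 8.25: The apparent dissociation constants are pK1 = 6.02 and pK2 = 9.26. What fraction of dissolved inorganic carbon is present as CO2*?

α₀ = 0.00534

α₀ = 1 / (1 + K1/[H⁺] + K1K2/[H⁺]²) = 1 / (1 + 10^+2.23 + 10^+1.22)
   = 1 / (1 + 169.82 + 16.596) = 1/187.42 = 0.005336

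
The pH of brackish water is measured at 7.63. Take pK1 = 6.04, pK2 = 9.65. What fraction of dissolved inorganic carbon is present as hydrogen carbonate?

α₁ = 1 / (1 + [H⁺]/K1 + K2/[H⁺]) = 1 / (1 + 10^-1.59 + 10^-2.02)
   = 1 / (1 + 0.025704 + 0.0095499) = 1/1.0353 = 0.9659

α₁ = 0.966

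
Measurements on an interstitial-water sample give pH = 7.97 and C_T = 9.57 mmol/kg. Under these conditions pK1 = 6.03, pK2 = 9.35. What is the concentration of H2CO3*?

[CO2*] = 0.104 mmol/kg

α₀ = 1 / (1 + K1/[H⁺] + K1K2/[H⁺]²) = 1 / (1 + 10^+1.94 + 10^+0.56)
   = 1 / (1 + 87.096 + 3.6308) = 1/91.727 = 0.01090
[CO2*] = α₀ × DIC = 0.01090 × 9.57 = 0.104 mmol/kg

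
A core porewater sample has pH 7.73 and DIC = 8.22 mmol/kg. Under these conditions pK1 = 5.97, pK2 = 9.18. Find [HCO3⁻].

[HCO3⁻] = 7.81 mmol/kg

α₁ = 1 / (1 + [H⁺]/K1 + K2/[H⁺]) = 1 / (1 + 10^-1.76 + 10^-1.45)
   = 1 / (1 + 0.017378 + 0.035481) = 1/1.0529 = 0.9498
[HCO3⁻] = α₁ × DIC = 0.9498 × 8.22 = 7.81 mmol/kg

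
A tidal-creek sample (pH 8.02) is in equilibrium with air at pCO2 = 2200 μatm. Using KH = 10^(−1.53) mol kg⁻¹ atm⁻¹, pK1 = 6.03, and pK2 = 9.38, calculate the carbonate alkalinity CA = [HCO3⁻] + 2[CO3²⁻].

[CO2*] = KH · pCO2 = 10^(−1.53) × 2200×10^-6 = 6.493×10^-5 mol/kg
α₀ = 1/(1 + K1/[H⁺] + K1K2/[H⁺]²) = 1/(1 + 10^+1.99 + 10^+0.63) = 0.009710
DIC = [CO2*]/α₀ = 6.493×10^-5 / 0.009710 = 6.687 mmol/kg
CA = (α₁ + 2α₂)·DIC = (0.9489 + 2×0.04142) × 6.687 = 6.90 mmol/kg

CA = 6.90 mmol/kg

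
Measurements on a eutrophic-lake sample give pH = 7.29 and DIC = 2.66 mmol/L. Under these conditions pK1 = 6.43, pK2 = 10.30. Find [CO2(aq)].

[CO2*] = 0.322 mmol/L

α₀ = 1 / (1 + K1/[H⁺] + K1K2/[H⁺]²) = 1 / (1 + 10^+0.86 + 10^-2.15)
   = 1 / (1 + 7.2444 + 0.0070795) = 1/8.2514 = 0.1212
[CO2*] = α₀ × DIC = 0.1212 × 2.66 = 0.322 mmol/L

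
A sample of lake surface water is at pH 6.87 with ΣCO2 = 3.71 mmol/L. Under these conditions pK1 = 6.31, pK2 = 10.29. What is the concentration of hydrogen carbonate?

[HCO3⁻] = 2.91 mmol/L

α₁ = 1 / (1 + [H⁺]/K1 + K2/[H⁺]) = 1 / (1 + 10^-0.56 + 10^-3.42)
   = 1 / (1 + 0.27542 + 0.00038019) = 1/1.2758 = 0.7838
[HCO3⁻] = α₁ × DIC = 0.7838 × 3.71 = 2.91 mmol/L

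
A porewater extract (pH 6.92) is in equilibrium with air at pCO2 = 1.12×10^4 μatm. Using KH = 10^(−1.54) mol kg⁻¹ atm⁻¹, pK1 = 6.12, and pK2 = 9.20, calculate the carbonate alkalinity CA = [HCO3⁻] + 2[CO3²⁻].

CA = 2.06 mmol/kg

[CO2*] = KH · pCO2 = 10^(−1.54) × 1.12×10^4×10^-6 = 3.230×10^-4 mol/kg
α₀ = 1/(1 + K1/[H⁺] + K1K2/[H⁺]²) = 1/(1 + 10^+0.80 + 10^-1.48) = 0.1362
DIC = [CO2*]/α₀ = 3.230×10^-4 / 0.1362 = 2.372 mmol/kg
CA = (α₁ + 2α₂)·DIC = (0.8593 + 2×0.004510) × 2.372 = 2.06 mmol/kg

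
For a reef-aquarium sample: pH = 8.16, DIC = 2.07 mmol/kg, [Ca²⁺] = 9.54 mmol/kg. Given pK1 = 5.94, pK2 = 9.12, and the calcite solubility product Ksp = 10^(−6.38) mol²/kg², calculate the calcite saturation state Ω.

α₂ = 1 / (1 + [H⁺]/K2 + [H⁺]²/(K1K2)) = 1 / (1 + 10^+0.96 + 10^-1.26)
   = 1 / (1 + 9.1201 + 0.054954) = 1/10.175 = 0.09828
[CO3²⁻] = α₂ × DIC = 0.09828 × 2.07 = 0.2034 mmol/kg
Ksp = 10^(−6.38) = 4.169×10^-7
Ω = [Ca²⁺][CO3²⁻]/Ksp = (9.54×10^-3)(2.034×10^-4) / 4.169×10^-7 = 4.66

Ω = 4.66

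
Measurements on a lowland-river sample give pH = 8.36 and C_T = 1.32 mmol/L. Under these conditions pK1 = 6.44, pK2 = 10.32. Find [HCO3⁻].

[HCO3⁻] = 1.29 mmol/L

α₁ = 1 / (1 + [H⁺]/K1 + K2/[H⁺]) = 1 / (1 + 10^-1.92 + 10^-1.96)
   = 1 / (1 + 0.012023 + 0.010965) = 1/1.0230 = 0.9775
[HCO3⁻] = α₁ × DIC = 0.9775 × 1.32 = 1.29 mmol/L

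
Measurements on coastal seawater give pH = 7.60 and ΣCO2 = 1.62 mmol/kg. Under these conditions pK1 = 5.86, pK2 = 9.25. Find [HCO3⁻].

α₁ = 1 / (1 + [H⁺]/K1 + K2/[H⁺]) = 1 / (1 + 10^-1.74 + 10^-1.65)
   = 1 / (1 + 0.018197 + 0.022387) = 1/1.0406 = 0.9610
[HCO3⁻] = α₁ × DIC = 0.9610 × 1.62 = 1.56 mmol/kg

[HCO3⁻] = 1.56 mmol/kg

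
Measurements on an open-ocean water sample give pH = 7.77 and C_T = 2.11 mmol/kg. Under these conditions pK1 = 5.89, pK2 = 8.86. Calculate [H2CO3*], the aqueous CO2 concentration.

α₀ = 1 / (1 + K1/[H⁺] + K1K2/[H⁺]²) = 1 / (1 + 10^+1.88 + 10^+0.79)
   = 1 / (1 + 75.858 + 6.1660) = 1/83.024 = 0.01204
[CO2*] = α₀ × DIC = 0.01204 × 2.11 = 0.0254 mmol/kg

[CO2*] = 0.0254 mmol/kg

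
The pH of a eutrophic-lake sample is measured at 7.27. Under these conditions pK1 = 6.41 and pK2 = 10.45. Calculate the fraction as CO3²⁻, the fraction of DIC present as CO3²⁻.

α₂ = 0.000580

α₂ = 1 / (1 + [H⁺]/K2 + [H⁺]²/(K1K2)) = 1 / (1 + 10^+3.18 + 10^+2.32)
   = 1 / (1 + 1513.6 + 208.93) = 1/1723.5 = 0.0005802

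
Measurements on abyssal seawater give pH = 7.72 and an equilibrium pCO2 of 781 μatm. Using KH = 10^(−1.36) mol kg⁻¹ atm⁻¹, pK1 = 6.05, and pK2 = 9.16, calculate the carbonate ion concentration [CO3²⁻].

[CO3²⁻] = 0.0579 mmol/kg

[CO2*] = KH · pCO2 = 10^(−1.36) × 781×10^-6 = 3.409×10^-5 mol/kg
α₀ = 1/(1 + K1/[H⁺] + K1K2/[H⁺]²) = 1/(1 + 10^+1.67 + 10^+0.23) = 0.02021
DIC = [CO2*]/α₀ = 3.409×10^-5 / 0.02021 = 1.687 mmol/kg
[CO3²⁻] = α₂·DIC; α₂ = 0.03433, so [CO3²⁻] = 0.03433 × 1.687 = 0.0579 mmol/kg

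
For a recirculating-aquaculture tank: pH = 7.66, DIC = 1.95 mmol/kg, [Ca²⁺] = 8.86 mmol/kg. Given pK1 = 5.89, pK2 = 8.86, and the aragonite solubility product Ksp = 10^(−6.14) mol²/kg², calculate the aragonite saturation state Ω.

α₂ = 1 / (1 + [H⁺]/K2 + [H⁺]²/(K1K2)) = 1 / (1 + 10^+1.20 + 10^-0.57)
   = 1 / (1 + 15.849 + 0.26915) = 1/17.118 = 0.05842
[CO3²⁻] = α₂ × DIC = 0.05842 × 1.95 = 0.1139 mmol/kg
Ksp = 10^(−6.14) = 7.244×10^-7
Ω = [Ca²⁺][CO3²⁻]/Ksp = (8.86×10^-3)(1.139×10^-4) / 7.244×10^-7 = 1.39

Ω = 1.39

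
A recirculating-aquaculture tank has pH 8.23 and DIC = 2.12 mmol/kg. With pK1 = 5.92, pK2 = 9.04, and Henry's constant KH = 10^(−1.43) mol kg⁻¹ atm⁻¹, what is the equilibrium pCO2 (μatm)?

α₀ = 1 / (1 + K1/[H⁺] + K1K2/[H⁺]²) = 1 / (1 + 10^+2.31 + 10^+1.50)
   = 1 / (1 + 204.17 + 31.623) = 1/236.80 = 0.004223
[CO2*] = α₀ × DIC = 0.004223 × 2.12 = 0.008953 mmol/kg = 8.953 μmol/kg
pCO2 = [CO2*]/KH = 8.953×10^-6 / 3.715×10^-2 = 241 μatm

pCO2 = 241 μatm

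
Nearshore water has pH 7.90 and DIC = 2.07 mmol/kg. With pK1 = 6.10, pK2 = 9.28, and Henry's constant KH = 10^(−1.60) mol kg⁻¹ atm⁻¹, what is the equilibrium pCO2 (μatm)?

α₀ = 1 / (1 + K1/[H⁺] + K1K2/[H⁺]²) = 1 / (1 + 10^+1.80 + 10^+0.42)
   = 1 / (1 + 63.096 + 2.6303) = 1/66.726 = 0.01499
[CO2*] = α₀ × DIC = 0.01499 × 2.07 = 0.03102 mmol/kg
pCO2 = [CO2*]/KH = 3.102×10^-5 / 2.512×10^-2 = 1240 μatm

pCO2 = 1240 μatm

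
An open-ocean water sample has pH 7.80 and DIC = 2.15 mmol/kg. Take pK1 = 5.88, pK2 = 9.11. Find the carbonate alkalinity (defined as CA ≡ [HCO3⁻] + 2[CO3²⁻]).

CA = [HCO3⁻] + 2[CO3²⁻] = (α₁ + 2α₂)·DIC
At pH 7.80: [H⁺]/K1 = 10^-1.92 = 0.012023, K2/[H⁺] = 10^-1.31 = 0.048978
α₁ = 1/(1 + 0.012023 + 0.048978) = 1/1.0610 = 0.9425; α₂ = α₁·K2/[H⁺] = 0.04616
α₁ + 2α₂ = 1.0348
CA = 1.0348 × 2.15 = 2.22 mmol/kg

CA = 2.22 mmol/kg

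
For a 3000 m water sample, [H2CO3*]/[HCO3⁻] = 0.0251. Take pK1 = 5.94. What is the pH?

From K1 = [H⁺][HCO3⁻]/[H2CO3*]:  pH = pK1 − log₁₀([H2CO3*]/[HCO3⁻])
log₁₀(0.0251) = -1.600
pH = 5.94 − (-1.600) = 7.54

pH = 7.54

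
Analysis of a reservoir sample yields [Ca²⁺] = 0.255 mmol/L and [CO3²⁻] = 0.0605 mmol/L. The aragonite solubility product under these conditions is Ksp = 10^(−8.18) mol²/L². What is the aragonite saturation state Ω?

Ω = 2.34

Ksp = 10^(−8.18) = 6.607×10^-9
Ω = [Ca²⁺][CO3²⁻]/Ksp = (0.255×10^-3)(0.0605×10^-3) / 6.607×10^-9 = 2.34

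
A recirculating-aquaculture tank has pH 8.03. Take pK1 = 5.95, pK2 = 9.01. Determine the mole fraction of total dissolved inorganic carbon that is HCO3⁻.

α₁ = 1 / (1 + [H⁺]/K1 + K2/[H⁺]) = 1 / (1 + 10^-2.08 + 10^-0.98)
   = 1 / (1 + 0.0083176 + 0.10471) = 1/1.1130 = 0.8984

α₁ = 0.898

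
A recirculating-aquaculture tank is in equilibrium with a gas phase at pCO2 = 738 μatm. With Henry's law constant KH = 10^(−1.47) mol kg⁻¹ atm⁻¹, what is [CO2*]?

[CO2*] = 25.0 μmol/kg

KH = 10^(−1.47) = 3.388×10^-2 mol kg⁻¹ atm⁻¹
[CO2*] = KH · pCO2 = 3.388×10^-2 × 738×10^-6 atm = 2.50×10^-5 mol/kg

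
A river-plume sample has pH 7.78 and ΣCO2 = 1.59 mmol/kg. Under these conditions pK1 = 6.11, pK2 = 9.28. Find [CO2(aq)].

α₀ = 1 / (1 + K1/[H⁺] + K1K2/[H⁺]²) = 1 / (1 + 10^+1.67 + 10^+0.17)
   = 1 / (1 + 46.774 + 1.4791) = 1/49.253 = 0.02030
[CO2*] = α₀ × DIC = 0.02030 × 1.59 = 0.0323 mmol/kg

[CO2*] = 0.0323 mmol/kg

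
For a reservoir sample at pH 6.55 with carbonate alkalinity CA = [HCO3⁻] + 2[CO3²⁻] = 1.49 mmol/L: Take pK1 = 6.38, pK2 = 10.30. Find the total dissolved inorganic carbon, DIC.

CA = [HCO3⁻] + 2[CO3²⁻] = (α₁ + 2α₂)·DIC
At pH 6.55: [H⁺]/K1 = 10^-0.17 = 0.67608, K2/[H⁺] = 10^-3.75 = 0.00017783
α₁ = 1/(1 + 0.67608 + 0.00017783) = 1/1.6763 = 0.5966; α₂ = α₁·K2/[H⁺] = 0.0001061
α₁ + 2α₂ = 0.5968
DIC = CA / (α₁ + 2α₂) = 1.49 / 0.5968 = 2.50 mmol/L

DIC = 2.50 mmol/L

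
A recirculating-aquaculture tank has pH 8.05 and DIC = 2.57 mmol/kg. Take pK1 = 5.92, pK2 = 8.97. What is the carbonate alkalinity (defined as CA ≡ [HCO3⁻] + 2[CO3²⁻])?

CA = 2.83 mmol/kg

CA = [HCO3⁻] + 2[CO3²⁻] = (α₁ + 2α₂)·DIC
At pH 8.05: [H⁺]/K1 = 10^-2.13 = 0.0074131, K2/[H⁺] = 10^-0.92 = 0.12023
α₁ = 1/(1 + 0.0074131 + 0.12023) = 1/1.1276 = 0.8868; α₂ = α₁·K2/[H⁺] = 0.1066
α₁ + 2α₂ = 1.1000
CA = 1.1000 × 2.57 = 2.83 mmol/kg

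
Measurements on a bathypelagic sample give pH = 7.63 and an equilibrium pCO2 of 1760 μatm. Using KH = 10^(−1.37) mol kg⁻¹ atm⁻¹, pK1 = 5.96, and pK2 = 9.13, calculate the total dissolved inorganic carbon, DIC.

DIC = 3.70 mmol/kg

[CO2*] = KH · pCO2 = 10^(−1.37) × 1760×10^-6 = 7.508×10^-5 mol/kg
α₀ = 1/(1 + K1/[H⁺] + K1K2/[H⁺]²) = 1/(1 + 10^+1.67 + 10^+0.17) = 0.02030
DIC = [CO2*]/α₀ = 7.508×10^-5 / 0.02030 = 3.70 mmol/kg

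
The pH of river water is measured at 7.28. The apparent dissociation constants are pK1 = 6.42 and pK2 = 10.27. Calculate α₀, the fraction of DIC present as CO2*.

α₀ = 0.121

α₀ = 1 / (1 + K1/[H⁺] + K1K2/[H⁺]²) = 1 / (1 + 10^+0.86 + 10^-2.13)
   = 1 / (1 + 7.2444 + 0.0074131) = 1/8.2518 = 0.1212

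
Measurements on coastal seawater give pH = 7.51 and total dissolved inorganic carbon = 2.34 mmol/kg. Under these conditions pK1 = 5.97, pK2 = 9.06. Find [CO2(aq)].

α₀ = 1 / (1 + K1/[H⁺] + K1K2/[H⁺]²) = 1 / (1 + 10^+1.54 + 10^-0.01)
   = 1 / (1 + 34.674 + 0.97724) = 1/36.651 = 0.02728
[CO2*] = α₀ × DIC = 0.02728 × 2.34 = 0.0638 mmol/kg

[CO2*] = 0.0638 mmol/kg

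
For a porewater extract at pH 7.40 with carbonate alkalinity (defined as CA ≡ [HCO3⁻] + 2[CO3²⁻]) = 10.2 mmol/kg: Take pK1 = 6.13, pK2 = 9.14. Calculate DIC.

CA = [HCO3⁻] + 2[CO3²⁻] = (α₁ + 2α₂)·DIC
At pH 7.40: [H⁺]/K1 = 10^-1.27 = 0.053703, K2/[H⁺] = 10^-1.74 = 0.018197
α₁ = 1/(1 + 0.053703 + 0.018197) = 1/1.0719 = 0.9329; α₂ = α₁·K2/[H⁺] = 0.01698
α₁ + 2α₂ = 0.9669
DIC = CA / (α₁ + 2α₂) = 10.2 / 0.9669 = 10.5 mmol/kg

DIC = 10.5 mmol/kg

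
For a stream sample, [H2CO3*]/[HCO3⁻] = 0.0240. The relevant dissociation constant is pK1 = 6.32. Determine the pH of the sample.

pH = 7.94

From K1 = [H⁺][HCO3⁻]/[H2CO3*]:  pH = pK1 − log₁₀([H2CO3*]/[HCO3⁻])
log₁₀(0.0240) = -1.620
pH = 6.32 − (-1.620) = 7.94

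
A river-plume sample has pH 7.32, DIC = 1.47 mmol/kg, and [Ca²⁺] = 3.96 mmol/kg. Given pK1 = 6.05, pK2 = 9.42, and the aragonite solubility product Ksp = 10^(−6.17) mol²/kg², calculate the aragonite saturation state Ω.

Ω = 0.0644

α₂ = 1 / (1 + [H⁺]/K2 + [H⁺]²/(K1K2)) = 1 / (1 + 10^+2.10 + 10^+0.83)
   = 1 / (1 + 125.89 + 6.7608) = 1/133.65 = 0.007482
[CO3²⁻] = α₂ × DIC = 0.007482 × 1.47 = 0.01100 mmol/kg = 11.00 μmol/kg
Ksp = 10^(−6.17) = 6.761×10^-7
Ω = [Ca²⁺][CO3²⁻]/Ksp = (3.96×10^-3)(1.100×10^-5) / 6.761×10^-7 = 0.0644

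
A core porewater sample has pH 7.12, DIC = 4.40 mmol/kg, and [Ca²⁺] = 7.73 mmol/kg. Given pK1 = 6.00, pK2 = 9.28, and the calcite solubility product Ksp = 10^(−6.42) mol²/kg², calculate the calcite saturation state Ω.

α₂ = 1 / (1 + [H⁺]/K2 + [H⁺]²/(K1K2)) = 1 / (1 + 10^+2.16 + 10^+1.04)
   = 1 / (1 + 144.54 + 10.965) = 1/156.51 = 0.006389
[CO3²⁻] = α₂ × DIC = 0.006389 × 4.40 = 0.02811 mmol/kg
Ksp = 10^(−6.42) = 3.802×10^-7
Ω = [Ca²⁺][CO3²⁻]/Ksp = (7.73×10^-3)(2.811×10^-5) / 3.802×10^-7 = 0.572

Ω = 0.572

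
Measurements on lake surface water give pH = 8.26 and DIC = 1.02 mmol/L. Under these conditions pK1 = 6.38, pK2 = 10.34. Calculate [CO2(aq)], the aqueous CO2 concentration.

[CO2*] = 13.2 μmol/L

α₀ = 1 / (1 + K1/[H⁺] + K1K2/[H⁺]²) = 1 / (1 + 10^+1.88 + 10^-0.20)
   = 1 / (1 + 75.858 + 0.63096) = 1/77.489 = 0.01291
[CO2*] = α₀ × DIC = 0.01291 × 1.02 = 0.0132 mmol/L = 13.2 μmol/L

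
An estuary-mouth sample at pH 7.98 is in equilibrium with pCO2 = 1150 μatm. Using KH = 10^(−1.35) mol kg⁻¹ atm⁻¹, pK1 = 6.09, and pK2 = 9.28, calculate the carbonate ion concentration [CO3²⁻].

[CO3²⁻] = 0.200 mmol/kg

[CO2*] = KH · pCO2 = 10^(−1.35) × 1150×10^-6 = 5.137×10^-5 mol/kg
α₀ = 1/(1 + K1/[H⁺] + K1K2/[H⁺]²) = 1/(1 + 10^+1.89 + 10^+0.59) = 0.01212
DIC = [CO2*]/α₀ = 5.137×10^-5 / 0.01212 = 4.239 mmol/kg
[CO3²⁻] = α₂·DIC; α₂ = 0.04715, so [CO3²⁻] = 0.04715 × 4.239 = 0.200 mmol/kg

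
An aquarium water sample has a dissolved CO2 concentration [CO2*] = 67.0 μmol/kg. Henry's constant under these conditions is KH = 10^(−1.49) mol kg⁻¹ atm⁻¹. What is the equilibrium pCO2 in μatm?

pCO2 = 2070 μatm

KH = 10^(−1.49) = 3.236×10^-2 mol kg⁻¹ atm⁻¹
pCO2 = [CO2*]/KH = 67.0×10^-6 / 3.236×10^-2 = 2.07×10^-3 atm = 2070 μatm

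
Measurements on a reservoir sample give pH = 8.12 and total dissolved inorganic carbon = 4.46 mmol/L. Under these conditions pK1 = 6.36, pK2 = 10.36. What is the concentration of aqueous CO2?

α₀ = 1 / (1 + K1/[H⁺] + K1K2/[H⁺]²) = 1 / (1 + 10^+1.76 + 10^-0.48)
   = 1 / (1 + 57.544 + 0.33113) = 1/58.875 = 0.01699
[CO2*] = α₀ × DIC = 0.01699 × 4.46 = 0.0758 mmol/L

[CO2*] = 0.0758 mmol/L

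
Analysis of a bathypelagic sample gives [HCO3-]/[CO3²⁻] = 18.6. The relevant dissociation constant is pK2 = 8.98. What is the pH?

pH = 7.71

From K2 = [H⁺][CO3²⁻]/[HCO3-]:  pH = pK2 − log₁₀([HCO3-]/[CO3²⁻])
log₁₀(18.6) = +1.270
pH = 8.98 − (+1.270) = 7.71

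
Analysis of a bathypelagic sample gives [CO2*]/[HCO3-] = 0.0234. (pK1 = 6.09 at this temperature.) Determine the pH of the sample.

pH = 7.72

From K1 = [H⁺][HCO3-]/[CO2*]:  pH = pK1 − log₁₀([CO2*]/[HCO3-])
log₁₀(0.0234) = -1.631
pH = 6.09 − (-1.631) = 7.72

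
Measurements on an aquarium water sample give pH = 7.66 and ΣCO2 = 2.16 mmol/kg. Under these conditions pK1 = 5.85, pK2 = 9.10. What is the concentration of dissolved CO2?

α₀ = 1 / (1 + K1/[H⁺] + K1K2/[H⁺]²) = 1 / (1 + 10^+1.81 + 10^+0.37)
   = 1 / (1 + 64.565 + 2.3442) = 1/67.910 = 0.01473
[CO2*] = α₀ × DIC = 0.01473 × 2.16 = 0.0318 mmol/kg

[CO2*] = 0.0318 mmol/kg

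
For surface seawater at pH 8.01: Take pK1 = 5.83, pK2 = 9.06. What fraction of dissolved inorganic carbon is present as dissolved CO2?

α₀ = 0.00603

α₀ = 1 / (1 + K1/[H⁺] + K1K2/[H⁺]²) = 1 / (1 + 10^+2.18 + 10^+1.13)
   = 1 / (1 + 151.36 + 13.490) = 1/165.85 = 0.006030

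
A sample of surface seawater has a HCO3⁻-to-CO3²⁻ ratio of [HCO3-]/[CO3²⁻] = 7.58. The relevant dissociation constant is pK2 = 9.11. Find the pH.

pH = 8.23

From K2 = [H⁺][CO3²⁻]/[HCO3-]:  pH = pK2 − log₁₀([HCO3-]/[CO3²⁻])
log₁₀(7.58) = +0.880
pH = 9.11 − (+0.880) = 8.23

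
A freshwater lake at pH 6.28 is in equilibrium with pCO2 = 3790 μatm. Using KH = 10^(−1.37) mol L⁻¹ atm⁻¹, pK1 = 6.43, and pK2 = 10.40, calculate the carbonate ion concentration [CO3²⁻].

[CO3²⁻] = 0.00868 μmol/L

[CO2*] = KH · pCO2 = 10^(−1.37) × 3790×10^-6 = 1.617×10^-4 mol/L
α₀ = 1/(1 + K1/[H⁺] + K1K2/[H⁺]²) = 1/(1 + 10^-0.15 + 10^-4.27) = 0.5855
DIC = [CO2*]/α₀ = 1.617×10^-4 / 0.5855 = 0.2761 mmol/L
[CO3²⁻] = α₂·DIC; α₂ = 3.144×10^-5, so [CO3²⁻] = 3.144×10^-5 × 0.2761 = 8.68×10^-6 mmol/L = 0.00868 μmol/L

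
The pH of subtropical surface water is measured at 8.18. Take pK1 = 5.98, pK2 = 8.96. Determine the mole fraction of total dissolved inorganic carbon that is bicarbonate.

α₁ = 1 / (1 + [H⁺]/K1 + K2/[H⁺]) = 1 / (1 + 10^-2.20 + 10^-0.78)
   = 1 / (1 + 0.0063096 + 0.16596) = 1/1.1723 = 0.8530

α₁ = 0.853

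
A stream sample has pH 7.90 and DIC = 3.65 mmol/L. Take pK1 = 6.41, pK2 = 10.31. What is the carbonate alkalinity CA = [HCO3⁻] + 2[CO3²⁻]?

CA = 3.55 mmol/L

CA = [HCO3⁻] + 2[CO3²⁻] = (α₁ + 2α₂)·DIC
At pH 7.90: [H⁺]/K1 = 10^-1.49 = 0.032359, K2/[H⁺] = 10^-2.41 = 0.0038905
α₁ = 1/(1 + 0.032359 + 0.0038905) = 1/1.0362 = 0.9650; α₂ = α₁·K2/[H⁺] = 0.003754
α₁ + 2α₂ = 0.9725
CA = 0.9725 × 3.65 = 3.55 mmol/L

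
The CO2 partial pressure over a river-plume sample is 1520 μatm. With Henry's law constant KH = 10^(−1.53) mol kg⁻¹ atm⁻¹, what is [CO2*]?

[CO2*] = 44.9 μmol/kg

KH = 10^(−1.53) = 2.951×10^-2 mol kg⁻¹ atm⁻¹
[CO2*] = KH · pCO2 = 2.951×10^-2 × 1520×10^-6 atm = 4.49×10^-5 mol/kg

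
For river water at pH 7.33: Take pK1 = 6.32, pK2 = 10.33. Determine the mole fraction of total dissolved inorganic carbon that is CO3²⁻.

α₂ = 1 / (1 + [H⁺]/K2 + [H⁺]²/(K1K2)) = 1 / (1 + 10^+3.00 + 10^+1.99)
   = 1 / (1 + 1000.0 + 97.724) = 1/1098.7 = 0.0009101

α₂ = 0.000910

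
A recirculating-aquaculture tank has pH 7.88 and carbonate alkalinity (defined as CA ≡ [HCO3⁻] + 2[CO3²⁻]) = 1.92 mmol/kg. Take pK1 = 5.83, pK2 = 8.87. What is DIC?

CA = [HCO3⁻] + 2[CO3²⁻] = (α₁ + 2α₂)·DIC
At pH 7.88: [H⁺]/K1 = 10^-2.05 = 0.0089125, K2/[H⁺] = 10^-0.99 = 0.10233
α₁ = 1/(1 + 0.0089125 + 0.10233) = 1/1.1112 = 0.8999; α₂ = α₁·K2/[H⁺] = 0.09209
α₁ + 2α₂ = 1.0841
DIC = CA / (α₁ + 2α₂) = 1.92 / 1.0841 = 1.77 mmol/kg

DIC = 1.77 mmol/kg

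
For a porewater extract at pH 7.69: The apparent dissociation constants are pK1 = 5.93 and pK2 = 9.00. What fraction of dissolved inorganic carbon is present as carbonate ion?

α₂ = 1 / (1 + [H⁺]/K2 + [H⁺]²/(K1K2)) = 1 / (1 + 10^+1.31 + 10^-0.45)
   = 1 / (1 + 20.417 + 0.35481) = 1/21.772 = 0.04593

α₂ = 0.0459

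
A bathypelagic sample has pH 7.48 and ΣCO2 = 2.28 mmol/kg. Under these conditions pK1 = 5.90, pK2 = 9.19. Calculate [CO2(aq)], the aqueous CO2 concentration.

α₀ = 1 / (1 + K1/[H⁺] + K1K2/[H⁺]²) = 1 / (1 + 10^+1.58 + 10^-0.13)
   = 1 / (1 + 38.019 + 0.74131) = 1/39.760 = 0.02515
[CO2*] = α₀ × DIC = 0.02515 × 2.28 = 0.0573 mmol/kg

[CO2*] = 0.0573 mmol/kg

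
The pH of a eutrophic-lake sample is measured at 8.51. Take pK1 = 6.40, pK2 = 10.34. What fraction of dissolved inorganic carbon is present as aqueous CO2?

α₀ = 1 / (1 + K1/[H⁺] + K1K2/[H⁺]²) = 1 / (1 + 10^+2.11 + 10^+0.28)
   = 1 / (1 + 128.82 + 1.9055) = 1/131.73 = 0.007591

α₀ = 0.00759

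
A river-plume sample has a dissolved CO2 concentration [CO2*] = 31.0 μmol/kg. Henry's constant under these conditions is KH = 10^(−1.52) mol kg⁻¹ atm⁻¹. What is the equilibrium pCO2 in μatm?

pCO2 = 1030 μatm

KH = 10^(−1.52) = 3.020×10^-2 mol kg⁻¹ atm⁻¹
pCO2 = [CO2*]/KH = 31.0×10^-6 / 3.020×10^-2 = 1.03×10^-3 atm = 1030 μatm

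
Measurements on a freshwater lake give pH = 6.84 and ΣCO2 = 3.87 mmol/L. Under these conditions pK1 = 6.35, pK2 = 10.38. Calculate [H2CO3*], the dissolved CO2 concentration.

α₀ = 1 / (1 + K1/[H⁺] + K1K2/[H⁺]²) = 1 / (1 + 10^+0.49 + 10^-3.05)
   = 1 / (1 + 3.0903 + 0.00089125) = 1/4.0912 = 0.2444
[CO2*] = α₀ × DIC = 0.2444 × 3.87 = 0.946 mmol/L

[CO2*] = 0.946 mmol/L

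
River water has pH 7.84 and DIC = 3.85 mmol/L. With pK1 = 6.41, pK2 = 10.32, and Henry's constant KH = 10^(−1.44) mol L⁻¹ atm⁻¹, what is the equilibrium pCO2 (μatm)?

pCO2 = 3790 μatm

α₀ = 1 / (1 + K1/[H⁺] + K1K2/[H⁺]²) = 1 / (1 + 10^+1.43 + 10^-1.05)
   = 1 / (1 + 26.915 + 0.089125) = 1/28.004 = 0.03571
[CO2*] = α₀ × DIC = 0.03571 × 3.85 = 0.1375 mmol/L
pCO2 = [CO2*]/KH = 1.375×10^-4 / 3.631×10^-2 = 3790 μatm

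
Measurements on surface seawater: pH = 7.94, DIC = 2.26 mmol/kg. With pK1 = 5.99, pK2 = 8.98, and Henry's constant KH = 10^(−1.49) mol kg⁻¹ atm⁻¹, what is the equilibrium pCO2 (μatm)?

α₀ = 1 / (1 + K1/[H⁺] + K1K2/[H⁺]²) = 1 / (1 + 10^+1.95 + 10^+0.91)
   = 1 / (1 + 89.125 + 8.1283) = 1/98.253 = 0.01018
[CO2*] = α₀ × DIC = 0.01018 × 2.26 = 0.02300 mmol/kg
pCO2 = [CO2*]/KH = 2.300×10^-5 / 3.236×10^-2 = 711 μatm

pCO2 = 711 μatm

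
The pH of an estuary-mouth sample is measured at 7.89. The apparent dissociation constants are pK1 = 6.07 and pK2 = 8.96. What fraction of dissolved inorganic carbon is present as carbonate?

α₂ = 0.0774

α₂ = 1 / (1 + [H⁺]/K2 + [H⁺]²/(K1K2)) = 1 / (1 + 10^+1.07 + 10^-0.75)
   = 1 / (1 + 11.749 + 0.17783) = 1/12.927 = 0.07736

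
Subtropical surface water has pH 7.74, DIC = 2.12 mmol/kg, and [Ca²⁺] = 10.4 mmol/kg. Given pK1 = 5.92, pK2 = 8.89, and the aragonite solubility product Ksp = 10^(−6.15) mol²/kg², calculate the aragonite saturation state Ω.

α₂ = 1 / (1 + [H⁺]/K2 + [H⁺]²/(K1K2)) = 1 / (1 + 10^+1.15 + 10^-0.67)
   = 1 / (1 + 14.125 + 0.21380) = 1/15.339 = 0.06519
[CO3²⁻] = α₂ × DIC = 0.06519 × 2.12 = 0.1382 mmol/kg
Ksp = 10^(−6.15) = 7.079×10^-7
Ω = [Ca²⁺][CO3²⁻]/Ksp = (10.4×10^-3)(1.382×10^-4) / 7.079×10^-7 = 2.03

Ω = 2.03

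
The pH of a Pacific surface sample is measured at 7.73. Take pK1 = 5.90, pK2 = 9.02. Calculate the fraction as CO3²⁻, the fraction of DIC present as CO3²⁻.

α₂ = 0.0481

α₂ = 1 / (1 + [H⁺]/K2 + [H⁺]²/(K1K2)) = 1 / (1 + 10^+1.29 + 10^-0.54)
   = 1 / (1 + 19.498 + 0.28840) = 1/20.787 = 0.04811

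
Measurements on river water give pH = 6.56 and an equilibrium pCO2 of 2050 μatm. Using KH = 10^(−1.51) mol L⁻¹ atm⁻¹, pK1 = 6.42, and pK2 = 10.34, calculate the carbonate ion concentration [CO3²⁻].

[CO2*] = KH · pCO2 = 10^(−1.51) × 2050×10^-6 = 6.335×10^-5 mol/L
α₀ = 1/(1 + K1/[H⁺] + K1K2/[H⁺]²) = 1/(1 + 10^+0.14 + 10^-3.64) = 0.4201
DIC = [CO2*]/α₀ = 6.335×10^-5 / 0.4201 = 0.1508 mmol/L
[CO3²⁻] = α₂·DIC; α₂ = 9.623×10^-5, so [CO3²⁻] = 9.623×10^-5 × 0.1508 = 1.45×10^-5 mmol/L = 0.0145 μmol/L

[CO3²⁻] = 0.0145 μmol/L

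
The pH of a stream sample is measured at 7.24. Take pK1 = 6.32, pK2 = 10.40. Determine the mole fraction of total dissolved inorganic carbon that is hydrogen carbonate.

α₁ = 1 / (1 + [H⁺]/K1 + K2/[H⁺]) = 1 / (1 + 10^-0.92 + 10^-3.16)
   = 1 / (1 + 0.12023 + 0.00069183) = 1/1.1209 = 0.8921

α₁ = 0.892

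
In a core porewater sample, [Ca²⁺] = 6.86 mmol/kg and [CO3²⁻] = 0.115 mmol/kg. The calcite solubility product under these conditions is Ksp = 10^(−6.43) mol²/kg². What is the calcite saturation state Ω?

Ω = 2.12

Ksp = 10^(−6.43) = 3.715×10^-7
Ω = [Ca²⁺][CO3²⁻]/Ksp = (6.86×10^-3)(0.115×10^-3) / 3.715×10^-7 = 2.12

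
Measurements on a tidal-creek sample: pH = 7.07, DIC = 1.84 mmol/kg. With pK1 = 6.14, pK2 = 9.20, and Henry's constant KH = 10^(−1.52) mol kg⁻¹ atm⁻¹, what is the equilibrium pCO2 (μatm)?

pCO2 = 6360 μatm

α₀ = 1 / (1 + K1/[H⁺] + K1K2/[H⁺]²) = 1 / (1 + 10^+0.93 + 10^-1.20)
   = 1 / (1 + 8.5114 + 0.063096) = 1/9.5745 = 0.1044
[CO2*] = α₀ × DIC = 0.1044 × 1.84 = 0.1922 mmol/kg
pCO2 = [CO2*]/KH = 1.922×10^-4 / 3.020×10^-2 = 6360 μatm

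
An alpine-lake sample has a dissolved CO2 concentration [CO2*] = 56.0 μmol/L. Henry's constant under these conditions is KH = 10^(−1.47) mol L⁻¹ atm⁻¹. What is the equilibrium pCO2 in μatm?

pCO2 = 1650 μatm

KH = 10^(−1.47) = 3.388×10^-2 mol L⁻¹ atm⁻¹
pCO2 = [CO2*]/KH = 56.0×10^-6 / 3.388×10^-2 = 1.65×10^-3 atm = 1650 μatm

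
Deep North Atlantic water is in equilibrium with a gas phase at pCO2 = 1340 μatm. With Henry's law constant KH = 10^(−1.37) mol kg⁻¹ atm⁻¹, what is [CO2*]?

KH = 10^(−1.37) = 4.266×10^-2 mol kg⁻¹ atm⁻¹
[CO2*] = KH · pCO2 = 4.266×10^-2 × 1340×10^-6 atm = 5.72×10^-5 mol/kg

[CO2*] = 57.2 μmol/kg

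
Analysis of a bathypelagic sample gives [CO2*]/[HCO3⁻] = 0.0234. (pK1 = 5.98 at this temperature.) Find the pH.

From K1 = [H⁺][HCO3⁻]/[CO2*]:  pH = pK1 − log₁₀([CO2*]/[HCO3⁻])
log₁₀(0.0234) = -1.631
pH = 5.98 − (-1.631) = 7.61

pH = 7.61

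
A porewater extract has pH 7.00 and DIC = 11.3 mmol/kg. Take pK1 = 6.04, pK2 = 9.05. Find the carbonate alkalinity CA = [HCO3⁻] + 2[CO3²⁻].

CA = [HCO3⁻] + 2[CO3²⁻] = (α₁ + 2α₂)·DIC
At pH 7.00: [H⁺]/K1 = 10^-0.96 = 0.10965, K2/[H⁺] = 10^-2.05 = 0.0089125
α₁ = 1/(1 + 0.10965 + 0.0089125) = 1/1.1186 = 0.8940; α₂ = α₁·K2/[H⁺] = 0.007968
α₁ + 2α₂ = 0.9099
CA = 0.9099 × 11.3 = 10.3 mmol/kg

CA = 10.3 mmol/kg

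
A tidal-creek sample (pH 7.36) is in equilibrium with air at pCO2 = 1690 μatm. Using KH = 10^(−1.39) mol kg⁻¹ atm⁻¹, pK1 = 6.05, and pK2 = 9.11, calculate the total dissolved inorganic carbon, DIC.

DIC = 1.50 mmol/kg

[CO2*] = KH · pCO2 = 10^(−1.39) × 1690×10^-6 = 6.885×10^-5 mol/kg
α₀ = 1/(1 + K1/[H⁺] + K1K2/[H⁺]²) = 1/(1 + 10^+1.31 + 10^-0.44) = 0.04591
DIC = [CO2*]/α₀ = 6.885×10^-5 / 0.04591 = 1.50 mmol/kg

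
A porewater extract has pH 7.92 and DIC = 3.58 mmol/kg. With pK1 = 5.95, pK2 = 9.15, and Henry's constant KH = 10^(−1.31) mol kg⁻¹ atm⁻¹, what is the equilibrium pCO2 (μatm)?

α₀ = 1 / (1 + K1/[H⁺] + K1K2/[H⁺]²) = 1 / (1 + 10^+1.97 + 10^+0.74)
   = 1 / (1 + 93.325 + 5.4954) = 1/99.821 = 0.01002
[CO2*] = α₀ × DIC = 0.01002 × 3.58 = 0.03586 mmol/kg
pCO2 = [CO2*]/KH = 3.586×10^-5 / 4.898×10^-2 = 732 μatm

pCO2 = 732 μatm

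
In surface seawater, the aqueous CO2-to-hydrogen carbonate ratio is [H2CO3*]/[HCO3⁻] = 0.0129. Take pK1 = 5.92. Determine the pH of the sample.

From K1 = [H⁺][HCO3⁻]/[H2CO3*]:  pH = pK1 − log₁₀([H2CO3*]/[HCO3⁻])
log₁₀(0.0129) = -1.889
pH = 5.92 − (-1.889) = 7.81

pH = 7.81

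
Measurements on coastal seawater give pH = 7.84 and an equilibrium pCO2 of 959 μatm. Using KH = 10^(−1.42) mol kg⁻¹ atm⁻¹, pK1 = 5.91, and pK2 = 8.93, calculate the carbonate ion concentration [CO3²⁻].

[CO3²⁻] = 0.252 mmol/kg

[CO2*] = KH · pCO2 = 10^(−1.42) × 959×10^-6 = 3.646×10^-5 mol/kg
α₀ = 1/(1 + K1/[H⁺] + K1K2/[H⁺]²) = 1/(1 + 10^+1.93 + 10^+0.84) = 0.01075
DIC = [CO2*]/α₀ = 3.646×10^-5 / 0.01075 = 3.392 mmol/kg
[CO3²⁻] = α₂·DIC; α₂ = 0.07436, so [CO3²⁻] = 0.07436 × 3.392 = 0.252 mmol/kg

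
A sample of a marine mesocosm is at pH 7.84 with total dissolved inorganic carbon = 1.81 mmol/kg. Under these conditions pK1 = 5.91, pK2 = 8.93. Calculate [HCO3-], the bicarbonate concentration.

α₁ = 1 / (1 + [H⁺]/K1 + K2/[H⁺]) = 1 / (1 + 10^-1.93 + 10^-1.09)
   = 1 / (1 + 0.011749 + 0.081283) = 1/1.0930 = 0.9149
[HCO3⁻] = α₁ × DIC = 0.9149 × 1.81 = 1.66 mmol/kg

[HCO3⁻] = 1.66 mmol/kg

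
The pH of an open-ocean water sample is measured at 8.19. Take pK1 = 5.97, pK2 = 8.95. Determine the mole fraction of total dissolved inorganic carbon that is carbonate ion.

α₂ = 0.147

α₂ = 1 / (1 + [H⁺]/K2 + [H⁺]²/(K1K2)) = 1 / (1 + 10^+0.76 + 10^-1.46)
   = 1 / (1 + 5.7544 + 0.034674) = 1/6.7891 = 0.1473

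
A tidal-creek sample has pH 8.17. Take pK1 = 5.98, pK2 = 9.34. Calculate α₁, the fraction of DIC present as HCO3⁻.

α₁ = 0.931

α₁ = 1 / (1 + [H⁺]/K1 + K2/[H⁺]) = 1 / (1 + 10^-2.19 + 10^-1.17)
   = 1 / (1 + 0.0064565 + 0.067608) = 1/1.0741 = 0.9310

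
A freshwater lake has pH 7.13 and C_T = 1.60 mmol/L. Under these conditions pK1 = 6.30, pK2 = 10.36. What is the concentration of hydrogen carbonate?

α₁ = 1 / (1 + [H⁺]/K1 + K2/[H⁺]) = 1 / (1 + 10^-0.83 + 10^-3.23)
   = 1 / (1 + 0.14791 + 0.00058884) = 1/1.1485 = 0.8707
[HCO3⁻] = α₁ × DIC = 0.8707 × 1.60 = 1.39 mmol/L

[HCO3⁻] = 1.39 mmol/L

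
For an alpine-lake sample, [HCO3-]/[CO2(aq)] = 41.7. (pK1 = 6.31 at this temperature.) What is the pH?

pH = 7.93

From K1 = [H⁺][HCO3-]/[CO2(aq)]:  pH = pK1 + log₁₀([HCO3-]/[CO2(aq)])
log₁₀(41.7) = +1.620
pH = 6.31 + (+1.620) = 7.93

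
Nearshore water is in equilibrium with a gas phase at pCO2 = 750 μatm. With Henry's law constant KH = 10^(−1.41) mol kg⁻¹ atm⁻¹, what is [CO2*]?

KH = 10^(−1.41) = 3.890×10^-2 mol kg⁻¹ atm⁻¹
[CO2*] = KH · pCO2 = 3.890×10^-2 × 750×10^-6 atm = 2.92×10^-5 mol/kg

[CO2*] = 29.2 μmol/kg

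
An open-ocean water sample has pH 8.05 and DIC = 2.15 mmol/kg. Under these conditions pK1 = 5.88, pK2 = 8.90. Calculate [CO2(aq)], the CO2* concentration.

α₀ = 1 / (1 + K1/[H⁺] + K1K2/[H⁺]²) = 1 / (1 + 10^+2.17 + 10^+1.32)
   = 1 / (1 + 147.91 + 20.893) = 1/169.80 = 0.005889
[CO2*] = α₀ × DIC = 0.005889 × 2.15 = 0.0127 mmol/kg = 12.7 μmol/kg

[CO2*] = 12.7 μmol/kg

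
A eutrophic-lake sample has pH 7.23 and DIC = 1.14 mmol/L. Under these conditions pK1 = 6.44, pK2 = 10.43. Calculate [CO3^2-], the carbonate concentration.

[CO3²⁻] = 0.619 μmol/L

α₂ = 1 / (1 + [H⁺]/K2 + [H⁺]²/(K1K2)) = 1 / (1 + 10^+3.20 + 10^+2.41)
   = 1 / (1 + 1584.9 + 257.04) = 1/1842.9 = 0.0005426
[CO3²⁻] = α₂ × DIC = 0.0005426 × 1.14 = 0.000619 mmol/L = 0.619 μmol/L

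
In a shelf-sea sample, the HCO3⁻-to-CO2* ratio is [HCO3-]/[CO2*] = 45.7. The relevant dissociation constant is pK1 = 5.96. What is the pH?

From K1 = [H⁺][HCO3-]/[CO2*]:  pH = pK1 + log₁₀([HCO3-]/[CO2*])
log₁₀(45.7) = +1.660
pH = 5.96 + (+1.660) = 7.62

pH = 7.62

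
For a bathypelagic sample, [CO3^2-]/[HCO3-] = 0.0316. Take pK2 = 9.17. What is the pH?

pH = 7.67

From K2 = [H⁺][CO3^2-]/[HCO3-]:  pH = pK2 + log₁₀([CO3^2-]/[HCO3-])
log₁₀(0.0316) = -1.500
pH = 9.17 + (-1.500) = 7.67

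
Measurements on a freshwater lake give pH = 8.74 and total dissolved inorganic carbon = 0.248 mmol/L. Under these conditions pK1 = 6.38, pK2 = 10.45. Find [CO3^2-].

α₂ = 1 / (1 + [H⁺]/K2 + [H⁺]²/(K1K2)) = 1 / (1 + 10^+1.71 + 10^-0.65)
   = 1 / (1 + 51.286 + 0.22387) = 1/52.510 = 0.01904
[CO3²⁻] = α₂ × DIC = 0.01904 × 0.248 = 0.00472 mmol/L = 4.72 μmol/L

[CO3²⁻] = 4.72 μmol/L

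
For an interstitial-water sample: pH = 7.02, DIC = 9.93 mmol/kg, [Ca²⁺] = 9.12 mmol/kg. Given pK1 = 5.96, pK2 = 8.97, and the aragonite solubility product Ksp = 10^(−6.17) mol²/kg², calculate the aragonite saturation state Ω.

α₂ = 1 / (1 + [H⁺]/K2 + [H⁺]²/(K1K2)) = 1 / (1 + 10^+1.95 + 10^+0.89)
   = 1 / (1 + 89.125 + 7.7625) = 1/97.888 = 0.01022
[CO3²⁻] = α₂ × DIC = 0.01022 × 9.93 = 0.1014 mmol/kg
Ksp = 10^(−6.17) = 6.761×10^-7
Ω = [Ca²⁺][CO3²⁻]/Ksp = (9.12×10^-3)(1.014×10^-4) / 6.761×10^-7 = 1.37

Ω = 1.37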